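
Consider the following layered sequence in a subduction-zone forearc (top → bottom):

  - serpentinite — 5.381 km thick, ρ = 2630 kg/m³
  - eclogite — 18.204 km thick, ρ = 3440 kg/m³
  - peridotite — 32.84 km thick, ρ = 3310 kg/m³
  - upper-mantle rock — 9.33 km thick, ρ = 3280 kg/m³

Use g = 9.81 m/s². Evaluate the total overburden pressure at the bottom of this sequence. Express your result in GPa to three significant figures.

2.12 GPa

serpentinite: 2630 kg/m³ × 9.81 m/s² × 5381 m = 1.388×10^8 Pa = 0.1388 GPa
eclogite: 3440 kg/m³ × 9.81 m/s² × 18204 m = 6.143×10^8 Pa = 0.6143 GPa
peridotite: 3310 kg/m³ × 9.81 m/s² × 32840 m = 1.066×10^9 Pa = 1.066 GPa
upper-mantle rock: 3280 kg/m³ × 9.81 m/s² × 9330 m = 3.002×10^8 Pa = 0.3002 GPa
Total = 0.1388 + 0.6143 + 1.066 + 0.3002 = 2.1197 GPa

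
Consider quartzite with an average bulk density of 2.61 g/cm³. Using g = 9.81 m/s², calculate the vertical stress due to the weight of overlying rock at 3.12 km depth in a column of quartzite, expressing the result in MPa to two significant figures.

quartzite: 2610 kg/m³ × 9.81 m/s² × 3120 m = 7.988×10^7 Pa = 79.88 MPa

80 MPa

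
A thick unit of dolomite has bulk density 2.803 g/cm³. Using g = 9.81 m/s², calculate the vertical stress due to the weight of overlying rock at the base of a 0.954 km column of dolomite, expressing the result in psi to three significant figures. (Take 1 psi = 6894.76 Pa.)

dolomite: 2803 kg/m³ × 9.81 m/s² × 954 m = 2.623×10^7 Pa = 3805 psi

3800 psi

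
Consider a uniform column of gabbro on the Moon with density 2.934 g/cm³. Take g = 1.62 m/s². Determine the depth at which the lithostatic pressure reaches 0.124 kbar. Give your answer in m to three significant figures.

2610 m

h = P/(ρg) = 0.124 kbar / (2934 kg/m³ × 1.62 m/s²) = 1.240×10^7 Pa / 4753.1 Pa/m = 2608.8 m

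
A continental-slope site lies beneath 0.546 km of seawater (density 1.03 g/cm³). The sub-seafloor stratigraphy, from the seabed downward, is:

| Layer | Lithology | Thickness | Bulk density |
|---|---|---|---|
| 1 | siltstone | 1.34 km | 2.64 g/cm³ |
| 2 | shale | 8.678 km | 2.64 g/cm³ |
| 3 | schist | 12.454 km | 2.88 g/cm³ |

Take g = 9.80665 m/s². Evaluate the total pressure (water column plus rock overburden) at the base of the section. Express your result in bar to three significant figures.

6170 bar

seawater: 1030 kg/m³ × 9.80665 m/s² × 546 m = 5.515×10^6 Pa = 55.15 bar
siltstone: 2640 kg/m³ × 9.80665 m/s² × 1340 m = 3.469×10^7 Pa = 346.9 bar
shale: 2640 kg/m³ × 9.80665 m/s² × 8678 m = 2.247×10^8 Pa = 2247 bar
schist: 2880 kg/m³ × 9.80665 m/s² × 12454 m = 3.517×10^8 Pa = 3517 bar
Total = 55.15 + 346.9 + 2247 + 3517 = 6166.2 bar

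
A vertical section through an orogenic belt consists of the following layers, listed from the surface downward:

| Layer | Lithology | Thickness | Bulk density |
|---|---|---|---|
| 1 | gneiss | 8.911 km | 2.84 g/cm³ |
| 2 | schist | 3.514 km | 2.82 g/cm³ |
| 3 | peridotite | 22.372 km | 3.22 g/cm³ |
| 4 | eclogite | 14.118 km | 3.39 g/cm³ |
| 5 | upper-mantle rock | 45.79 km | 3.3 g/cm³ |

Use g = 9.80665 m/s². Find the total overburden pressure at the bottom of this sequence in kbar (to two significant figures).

30 kbar

gneiss: 2840 kg/m³ × 9.80665 m/s² × 8911 m = 2.482×10^8 Pa = 2.482 kbar
schist: 2820 kg/m³ × 9.80665 m/s² × 3514 m = 9.718×10^7 Pa = 0.9718 kbar
peridotite: 3220 kg/m³ × 9.80665 m/s² × 22372 m = 7.064×10^8 Pa = 7.064 kbar
eclogite: 3390 kg/m³ × 9.80665 m/s² × 14118 m = 4.693×10^8 Pa = 4.693 kbar
upper-mantle rock: 3300 kg/m³ × 9.80665 m/s² × 45790 m = 1.482×10^9 Pa = 14.82 kbar
Total = 2.482 + 0.9718 + 7.064 + 4.693 + 14.82 = 30.030 kbar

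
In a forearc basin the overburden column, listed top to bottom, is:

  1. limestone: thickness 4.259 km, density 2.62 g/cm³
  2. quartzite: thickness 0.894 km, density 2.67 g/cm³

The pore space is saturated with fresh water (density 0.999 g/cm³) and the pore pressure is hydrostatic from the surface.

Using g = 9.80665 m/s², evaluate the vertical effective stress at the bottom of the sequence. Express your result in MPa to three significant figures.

Overburden (lithostatic) stress σ_v:
limestone: 2620 kg/m³ × 9.80665 m/s² × 4259 m = 1.094×10^8 Pa = 109.4 MPa
quartzite: 2670 kg/m³ × 9.80665 m/s² × 894 m = 2.341×10^7 Pa = 23.41 MPa
Total = 109.4 + 23.41 = 132.84 MPa
Pore pressure P_p = 999 kg/m³ × 9.80665 m/s² × 5153 m = 5.048×10^7 Pa = 50.48 MPa
Effective stress σ' = σ_v − P_p = 132.8 − 50.48 = 82.353 MPa

82.4 MPa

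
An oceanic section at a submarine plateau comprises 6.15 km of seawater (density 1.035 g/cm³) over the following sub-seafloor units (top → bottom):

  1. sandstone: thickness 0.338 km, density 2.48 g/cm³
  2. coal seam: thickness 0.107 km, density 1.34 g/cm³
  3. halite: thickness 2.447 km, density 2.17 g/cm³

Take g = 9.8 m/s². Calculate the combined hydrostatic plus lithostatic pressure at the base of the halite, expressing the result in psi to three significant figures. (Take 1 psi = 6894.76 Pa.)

18000 psi

seawater: 1035 kg/m³ × 9.8 m/s² × 6150 m = 6.238×10^7 Pa = 9047 psi
sandstone: 2480 kg/m³ × 9.8 m/s² × 338 m = 8.215×10^6 Pa = 1191 psi
coal seam: 1340 kg/m³ × 9.8 m/s² × 107 m = 1.405×10^6 Pa = 203.8 psi
halite: 2170 kg/m³ × 9.8 m/s² × 2447 m = 5.204×10^7 Pa = 7547 psi
Total = 9047 + 1191 + 203.8 + 7547 = 17990 psi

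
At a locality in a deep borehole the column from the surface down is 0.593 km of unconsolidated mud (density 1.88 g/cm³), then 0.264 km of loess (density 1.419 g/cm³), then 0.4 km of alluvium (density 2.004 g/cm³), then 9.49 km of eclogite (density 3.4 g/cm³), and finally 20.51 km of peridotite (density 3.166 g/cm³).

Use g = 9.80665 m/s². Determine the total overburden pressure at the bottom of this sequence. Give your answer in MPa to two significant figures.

unconsolidated mud: 1880 kg/m³ × 9.80665 m/s² × 593 m = 1.093×10^7 Pa = 10.93 MPa
loess: 1419 kg/m³ × 9.80665 m/s² × 264 m = 3.674×10^6 Pa = 3.674 MPa
alluvium: 2004 kg/m³ × 9.80665 m/s² × 400 m = 7.861×10^6 Pa = 7.861 MPa
eclogite: 3400 kg/m³ × 9.80665 m/s² × 9490 m = 3.164×10^8 Pa = 316.4 MPa
peridotite: 3166 kg/m³ × 9.80665 m/s² × 20510 m = 6.368×10^8 Pa = 636.8 MPa
Total = 10.93 + 3.674 + 7.861 + 316.4 + 636.8 = 975.68 MPa

980 MPa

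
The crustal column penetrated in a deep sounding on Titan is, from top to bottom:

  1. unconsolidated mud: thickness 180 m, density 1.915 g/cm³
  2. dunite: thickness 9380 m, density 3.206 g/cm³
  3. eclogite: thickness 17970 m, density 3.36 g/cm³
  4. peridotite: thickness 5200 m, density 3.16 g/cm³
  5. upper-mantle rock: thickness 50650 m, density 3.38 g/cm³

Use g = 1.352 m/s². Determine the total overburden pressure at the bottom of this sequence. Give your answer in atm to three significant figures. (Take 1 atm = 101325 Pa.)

3720 atm

unconsolidated mud: 1915 kg/m³ × 1.352 m/s² × 180 m = 4.660×10^5 Pa = 4.599 atm
dunite: 3206 kg/m³ × 1.352 m/s² × 9380 m = 4.066×10^7 Pa = 401.3 atm
eclogite: 3360 kg/m³ × 1.352 m/s² × 17970 m = 8.163×10^7 Pa = 805.7 atm
peridotite: 3160 kg/m³ × 1.352 m/s² × 5200 m = 2.222×10^7 Pa = 219.3 atm
upper-mantle rock: 3380 kg/m³ × 1.352 m/s² × 50650 m = 2.315×10^8 Pa = 2284 atm
Total = 4.599 + 401.3 + 805.7 + 219.3 + 2284 = 3715.1 atm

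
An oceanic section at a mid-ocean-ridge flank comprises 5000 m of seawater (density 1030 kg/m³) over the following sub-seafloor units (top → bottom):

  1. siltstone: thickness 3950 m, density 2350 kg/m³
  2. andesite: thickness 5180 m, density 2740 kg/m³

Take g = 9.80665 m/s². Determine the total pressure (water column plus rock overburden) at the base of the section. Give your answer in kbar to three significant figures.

seawater: 1030 kg/m³ × 9.80665 m/s² × 5000 m = 5.050×10^7 Pa = 0.5050 kbar
siltstone: 2350 kg/m³ × 9.80665 m/s² × 3950 m = 9.103×10^7 Pa = 0.9103 kbar
andesite: 2740 kg/m³ × 9.80665 m/s² × 5180 m = 1.392×10^8 Pa = 1.392 kbar
Total = 0.5050 + 0.9103 + 1.392 = 2.8072 kbar

2.81 kbar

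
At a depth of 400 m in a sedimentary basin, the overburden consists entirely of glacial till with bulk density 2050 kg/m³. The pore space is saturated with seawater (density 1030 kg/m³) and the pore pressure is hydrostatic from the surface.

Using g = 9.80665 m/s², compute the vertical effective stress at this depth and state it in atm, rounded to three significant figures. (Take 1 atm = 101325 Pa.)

39.5 atm

Overburden (lithostatic) stress σ_v:
glacial till: 2050 kg/m³ × 9.80665 m/s² × 400 m = 8.041×10^6 Pa = 8.041 MPa
Pore pressure P_p = 1030 kg/m³ × 9.80665 m/s² × 400 m = 4.040×10^6 Pa = 4.040 MPa
Effective stress σ' = σ_v − P_p = 8.041 − 4.040 = 4.0011 MPa = 39.488 atm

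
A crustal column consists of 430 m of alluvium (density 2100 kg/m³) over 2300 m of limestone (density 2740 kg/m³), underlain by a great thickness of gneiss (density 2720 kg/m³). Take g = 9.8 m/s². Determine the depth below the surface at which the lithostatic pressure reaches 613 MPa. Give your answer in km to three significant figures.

Pressure at base of upper layers: 2100×9.8×430 + 2740×9.8×2300 = 7.061×10^7 Pa = 70.61 MPa
Remaining pressure to be supplied by gneiss: 6.130×10^8 − 7.061×10^7 = 5.424×10^8 Pa
Additional depth in gneiss = 5.424×10^8 Pa / (2720 kg/m³ × 9.8 m/s²) = 20348 m
Total depth = 2730 m + 20348 m = 23078 m
= 23.078 km

23.1 km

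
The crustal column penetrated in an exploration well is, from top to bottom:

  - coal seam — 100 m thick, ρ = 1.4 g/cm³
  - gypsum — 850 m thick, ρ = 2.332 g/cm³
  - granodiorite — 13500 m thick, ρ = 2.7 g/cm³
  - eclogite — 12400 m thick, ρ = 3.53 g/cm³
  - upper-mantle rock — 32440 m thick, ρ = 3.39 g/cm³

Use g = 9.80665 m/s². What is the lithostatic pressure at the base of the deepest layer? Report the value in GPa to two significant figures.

coal seam: 1400 kg/m³ × 9.80665 m/s² × 100 m = 1.373×10^6 Pa = 1.373×10^-3 GPa
gypsum: 2332 kg/m³ × 9.80665 m/s² × 850 m = 1.944×10^7 Pa = 0.01944 GPa
granodiorite: 2700 kg/m³ × 9.80665 m/s² × 13500 m = 3.575×10^8 Pa = 0.3575 GPa
eclogite: 3530 kg/m³ × 9.80665 m/s² × 12400 m = 4.293×10^8 Pa = 0.4293 GPa
upper-mantle rock: 3390 kg/m³ × 9.80665 m/s² × 32440 m = 1.078×10^9 Pa = 1.078 GPa
Total = 1.373×10^-3 + 0.01944 + 0.3575 + 0.4293 + 1.078 = 1.8860 GPa

1.9 GPa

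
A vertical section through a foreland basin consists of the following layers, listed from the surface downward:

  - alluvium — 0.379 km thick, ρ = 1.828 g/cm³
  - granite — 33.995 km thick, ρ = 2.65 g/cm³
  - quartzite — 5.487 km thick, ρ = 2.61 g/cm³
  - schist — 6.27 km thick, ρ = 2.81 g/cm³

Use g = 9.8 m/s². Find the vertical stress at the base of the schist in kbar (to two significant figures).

alluvium: 1828 kg/m³ × 9.8 m/s² × 379 m = 6.790×10^6 Pa = 0.06790 kbar
granite: 2650 kg/m³ × 9.8 m/s² × 33995 m = 8.829×10^8 Pa = 8.829 kbar
quartzite: 2610 kg/m³ × 9.8 m/s² × 5487 m = 1.403×10^8 Pa = 1.403 kbar
schist: 2810 kg/m³ × 9.8 m/s² × 6270 m = 1.727×10^8 Pa = 1.727 kbar
Total = 0.06790 + 8.829 + 1.403 + 1.727 = 12.026 kbar

12 kbar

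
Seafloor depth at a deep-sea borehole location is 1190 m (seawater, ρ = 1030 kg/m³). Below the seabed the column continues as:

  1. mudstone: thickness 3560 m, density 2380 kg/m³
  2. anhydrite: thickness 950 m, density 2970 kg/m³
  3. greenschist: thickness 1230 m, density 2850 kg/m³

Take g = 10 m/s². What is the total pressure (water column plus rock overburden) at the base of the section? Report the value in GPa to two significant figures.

0.16 GPa

seawater: 1030 kg/m³ × 10 m/s² × 1190 m = 1.226×10^7 Pa = 0.01226 GPa
mudstone: 2380 kg/m³ × 10 m/s² × 3560 m = 8.473×10^7 Pa = 0.08473 GPa
anhydrite: 2970 kg/m³ × 10 m/s² × 950 m = 2.821×10^7 Pa = 0.02822 GPa
greenschist: 2850 kg/m³ × 10 m/s² × 1230 m = 3.506×10^7 Pa = 0.03506 GPa
Total = 0.01226 + 0.08473 + 0.02822 + 0.03506 = 0.16026 GPa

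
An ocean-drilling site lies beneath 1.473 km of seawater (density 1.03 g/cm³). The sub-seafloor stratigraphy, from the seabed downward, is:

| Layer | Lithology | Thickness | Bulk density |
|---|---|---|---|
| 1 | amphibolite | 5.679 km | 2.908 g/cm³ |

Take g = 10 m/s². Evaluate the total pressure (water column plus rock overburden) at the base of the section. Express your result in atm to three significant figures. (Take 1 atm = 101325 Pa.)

1780 atm

seawater: 1030 kg/m³ × 10 m/s² × 1473 m = 1.517×10^7 Pa = 149.7 atm
amphibolite: 2908 kg/m³ × 10 m/s² × 5679 m = 1.651×10^8 Pa = 1630 atm
Total = 149.7 + 1630 = 1779.6 atm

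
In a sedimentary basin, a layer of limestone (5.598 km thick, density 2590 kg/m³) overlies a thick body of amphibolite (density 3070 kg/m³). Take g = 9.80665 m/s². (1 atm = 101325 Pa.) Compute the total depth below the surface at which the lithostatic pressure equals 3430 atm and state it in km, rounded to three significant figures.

12.4 km

Pressure at base of upper layers: 2590×9.80665×5598 = 1.422×10^8 Pa = 1403 atm
Remaining pressure to be supplied by amphibolite: 3.475×10^8 − 1.422×10^8 = 2.054×10^8 Pa
Additional depth in amphibolite = 2.054×10^8 Pa / (3070 kg/m³ × 9.80665 m/s²) = 6821.1 m
Total depth = 5598 m + 6821.1 m = 12419 m
= 12.419 km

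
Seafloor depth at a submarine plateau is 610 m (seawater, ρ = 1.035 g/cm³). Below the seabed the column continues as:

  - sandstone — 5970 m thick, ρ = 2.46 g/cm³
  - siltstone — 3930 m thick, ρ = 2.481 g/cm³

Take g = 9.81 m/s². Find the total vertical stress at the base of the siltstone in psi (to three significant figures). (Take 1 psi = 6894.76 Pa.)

seawater: 1035 kg/m³ × 9.81 m/s² × 610 m = 6.194×10^6 Pa = 898.3 psi
sandstone: 2460 kg/m³ × 9.81 m/s² × 5970 m = 1.441×10^8 Pa = 20896 psi
siltstone: 2481 kg/m³ × 9.81 m/s² × 3930 m = 9.565×10^7 Pa = 13873 psi
Total = 898.3 + 20896 + 13873 = 35667 psi

35700 psi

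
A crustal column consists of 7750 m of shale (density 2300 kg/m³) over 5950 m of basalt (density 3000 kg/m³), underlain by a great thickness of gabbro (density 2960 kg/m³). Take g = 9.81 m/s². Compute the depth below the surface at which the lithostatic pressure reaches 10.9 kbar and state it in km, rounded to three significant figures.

39.2 km

Pressure at base of upper layers: 2300×9.81×7750 + 3000×9.81×5950 = 3.500×10^8 Pa = 3.500 kbar
Remaining pressure to be supplied by gabbro: 1.090×10^9 − 3.500×10^8 = 7.400×10^8 Pa
Additional depth in gabbro = 7.400×10^8 Pa / (2960 kg/m³ × 9.81 m/s²) = 25485 m
Total depth = 13700 m + 25485 m = 39185 m
= 39.185 km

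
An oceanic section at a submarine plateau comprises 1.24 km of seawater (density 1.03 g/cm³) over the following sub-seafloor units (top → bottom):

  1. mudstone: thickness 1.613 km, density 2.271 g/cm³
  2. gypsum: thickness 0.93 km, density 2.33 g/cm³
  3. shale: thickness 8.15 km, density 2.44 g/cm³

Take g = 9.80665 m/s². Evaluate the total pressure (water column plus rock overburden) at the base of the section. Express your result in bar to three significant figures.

seawater: 1030 kg/m³ × 9.80665 m/s² × 1240 m = 1.253×10^7 Pa = 125.3 bar
mudstone: 2271 kg/m³ × 9.80665 m/s² × 1613 m = 3.592×10^7 Pa = 359.2 bar
gypsum: 2330 kg/m³ × 9.80665 m/s² × 930 m = 2.125×10^7 Pa = 212.5 bar
shale: 2440 kg/m³ × 9.80665 m/s² × 8150 m = 1.950×10^8 Pa = 1950 bar
Total = 125.3 + 359.2 + 212.5 + 1950 = 2647.1 bar

2650 bar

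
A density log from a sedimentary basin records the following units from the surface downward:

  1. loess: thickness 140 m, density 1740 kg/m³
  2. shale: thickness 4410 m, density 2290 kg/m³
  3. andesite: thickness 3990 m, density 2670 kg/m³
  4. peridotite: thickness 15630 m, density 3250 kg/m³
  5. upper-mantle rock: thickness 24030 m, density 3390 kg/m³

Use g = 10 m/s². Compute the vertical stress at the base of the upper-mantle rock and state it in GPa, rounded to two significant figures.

loess: 1740 kg/m³ × 10 m/s² × 140 m = 2.436×10^6 Pa = 2.436×10^-3 GPa
shale: 2290 kg/m³ × 10 m/s² × 4410 m = 1.010×10^8 Pa = 0.1010 GPa
andesite: 2670 kg/m³ × 10 m/s² × 3990 m = 1.065×10^8 Pa = 0.1065 GPa
peridotite: 3250 kg/m³ × 10 m/s² × 15630 m = 5.080×10^8 Pa = 0.5080 GPa
upper-mantle rock: 3390 kg/m³ × 10 m/s² × 24030 m = 8.146×10^8 Pa = 0.8146 GPa
Total = 2.436×10^-3 + 0.1010 + 0.1065 + 0.5080 + 0.8146 = 1.5326 GPa

1.5 GPa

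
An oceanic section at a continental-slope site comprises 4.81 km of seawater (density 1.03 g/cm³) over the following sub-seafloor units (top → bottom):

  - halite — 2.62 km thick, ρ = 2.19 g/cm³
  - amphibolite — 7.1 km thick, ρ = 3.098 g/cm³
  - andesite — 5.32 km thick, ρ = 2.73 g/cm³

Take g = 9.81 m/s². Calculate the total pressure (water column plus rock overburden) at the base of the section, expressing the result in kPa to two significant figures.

seawater: 1030 kg/m³ × 9.81 m/s² × 4810 m = 4.860×10^7 Pa = 48602 kPa
halite: 2190 kg/m³ × 9.81 m/s² × 2620 m = 5.629×10^7 Pa = 56288 kPa
amphibolite: 3098 kg/m³ × 9.81 m/s² × 7100 m = 2.158×10^8 Pa = 2.158×10^5 kPa
andesite: 2730 kg/m³ × 9.81 m/s² × 5320 m = 1.425×10^8 Pa = 1.425×10^5 kPa
Total = 48602 + 56288 + 2.158×10^5 + 1.425×10^5 = 4.6314×10^5 kPa

460000 kPa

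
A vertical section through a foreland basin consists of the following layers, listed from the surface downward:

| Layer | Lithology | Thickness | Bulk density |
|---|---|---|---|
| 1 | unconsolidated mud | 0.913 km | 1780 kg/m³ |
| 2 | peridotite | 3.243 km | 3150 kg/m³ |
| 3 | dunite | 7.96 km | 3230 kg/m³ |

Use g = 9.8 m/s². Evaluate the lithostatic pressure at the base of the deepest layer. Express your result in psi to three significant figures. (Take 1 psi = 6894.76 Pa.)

53400 psi

unconsolidated mud: 1780 kg/m³ × 9.8 m/s² × 913 m = 1.593×10^7 Pa = 2310 psi
peridotite: 3150 kg/m³ × 9.8 m/s² × 3243 m = 1.001×10^8 Pa = 14520 psi
dunite: 3230 kg/m³ × 9.8 m/s² × 7960 m = 2.520×10^8 Pa = 36545 psi
Total = 2310 + 14520 + 36545 = 53374 psi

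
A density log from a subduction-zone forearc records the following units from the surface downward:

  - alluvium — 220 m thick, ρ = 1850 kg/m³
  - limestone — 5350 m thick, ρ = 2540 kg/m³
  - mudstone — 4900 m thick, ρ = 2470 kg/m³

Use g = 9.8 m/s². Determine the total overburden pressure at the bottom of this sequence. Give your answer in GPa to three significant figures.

alluvium: 1850 kg/m³ × 9.8 m/s² × 220 m = 3.989×10^6 Pa = 3.989×10^-3 GPa
limestone: 2540 kg/m³ × 9.8 m/s² × 5350 m = 1.332×10^8 Pa = 0.1332 GPa
mudstone: 2470 kg/m³ × 9.8 m/s² × 4900 m = 1.186×10^8 Pa = 0.1186 GPa
Total = 3.989×10^-3 + 0.1332 + 0.1186 = 0.25577 GPa

0.256 GPa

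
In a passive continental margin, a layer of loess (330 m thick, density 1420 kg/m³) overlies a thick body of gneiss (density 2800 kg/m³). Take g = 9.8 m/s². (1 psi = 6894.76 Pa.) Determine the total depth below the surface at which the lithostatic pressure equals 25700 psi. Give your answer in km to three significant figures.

Pressure at base of upper layers: 1420×9.8×330 = 4.592×10^6 Pa = 666.1 psi
Remaining pressure to be supplied by gneiss: 1.772×10^8 − 4.592×10^6 = 1.726×10^8 Pa
Additional depth in gneiss = 1.726×10^8 Pa / (2800 kg/m³ × 9.8 m/s²) = 6290.2 m
Total depth = 330 m + 6290.2 m = 6620.2 m
= 6.6202 km

6.62 km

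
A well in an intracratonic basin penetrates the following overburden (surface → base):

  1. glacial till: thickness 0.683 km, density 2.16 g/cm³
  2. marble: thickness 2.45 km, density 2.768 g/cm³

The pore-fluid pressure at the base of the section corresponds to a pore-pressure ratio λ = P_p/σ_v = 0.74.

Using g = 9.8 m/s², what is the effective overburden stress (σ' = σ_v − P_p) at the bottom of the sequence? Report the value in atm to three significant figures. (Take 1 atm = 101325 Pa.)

208 atm

Overburden (lithostatic) stress σ_v:
glacial till: 2160 kg/m³ × 9.8 m/s² × 683 m = 1.446×10^7 Pa = 14.46 MPa
marble: 2768 kg/m³ × 9.8 m/s² × 2450 m = 6.646×10^7 Pa = 66.46 MPa
Total = 14.46 + 66.46 = 80.917 MPa
Pore pressure P_p = λ·σ_v = 0.74 × 80.92 MPa = 59.88 MPa
Effective stress σ' = σ_v − P_p = 80.92 − 59.88 = 21.039 MPa = 207.63 atm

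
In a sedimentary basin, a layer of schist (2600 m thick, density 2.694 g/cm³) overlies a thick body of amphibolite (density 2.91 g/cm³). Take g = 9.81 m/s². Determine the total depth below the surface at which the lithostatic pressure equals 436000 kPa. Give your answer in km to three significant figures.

15.5 km

Pressure at base of upper layers: 2694×9.81×2600 = 6.871×10^7 Pa = 68713 kPa
Remaining pressure to be supplied by amphibolite: 4.360×10^8 − 6.871×10^7 = 3.673×10^8 Pa
Additional depth in amphibolite = 3.673×10^8 Pa / (2910 kg/m³ × 9.81 m/s²) = 12866 m
Total depth = 2600 m + 12866 m = 15466 m
= 15.466 km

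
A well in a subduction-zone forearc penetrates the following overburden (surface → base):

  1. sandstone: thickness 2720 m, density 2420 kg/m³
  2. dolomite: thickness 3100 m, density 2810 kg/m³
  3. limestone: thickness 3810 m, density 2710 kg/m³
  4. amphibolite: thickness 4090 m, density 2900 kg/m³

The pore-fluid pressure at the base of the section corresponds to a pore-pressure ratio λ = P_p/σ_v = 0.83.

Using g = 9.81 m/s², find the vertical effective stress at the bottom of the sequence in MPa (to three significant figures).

Overburden (lithostatic) stress σ_v:
sandstone: 2420 kg/m³ × 9.81 m/s² × 2720 m = 6.457×10^7 Pa = 64.57 MPa
dolomite: 2810 kg/m³ × 9.81 m/s² × 3100 m = 8.545×10^7 Pa = 85.45 MPa
limestone: 2710 kg/m³ × 9.81 m/s² × 3810 m = 1.013×10^8 Pa = 101.3 MPa
amphibolite: 2900 kg/m³ × 9.81 m/s² × 4090 m = 1.164×10^8 Pa = 116.4 MPa
Total = 64.57 + 85.45 + 101.3 + 116.4 = 367.67 MPa
Pore pressure P_p = λ·σ_v = 0.83 × 367.7 MPa = 305.2 MPa
Effective stress σ' = σ_v − P_p = 367.7 − 305.2 = 62.505 MPa

62.5 MPa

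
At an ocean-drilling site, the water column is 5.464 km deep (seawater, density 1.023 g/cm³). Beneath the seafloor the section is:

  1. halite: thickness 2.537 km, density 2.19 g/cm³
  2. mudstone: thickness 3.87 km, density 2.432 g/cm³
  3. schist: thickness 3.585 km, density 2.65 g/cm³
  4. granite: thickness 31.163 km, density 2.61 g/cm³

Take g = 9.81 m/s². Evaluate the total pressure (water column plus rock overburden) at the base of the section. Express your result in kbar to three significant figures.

seawater: 1023 kg/m³ × 9.81 m/s² × 5464 m = 5.483×10^7 Pa = 0.5483 kbar
halite: 2190 kg/m³ × 9.81 m/s² × 2537 m = 5.450×10^7 Pa = 0.5450 kbar
mudstone: 2432 kg/m³ × 9.81 m/s² × 3870 m = 9.233×10^7 Pa = 0.9233 kbar
schist: 2650 kg/m³ × 9.81 m/s² × 3585 m = 9.320×10^7 Pa = 0.9320 kbar
granite: 2610 kg/m³ × 9.81 m/s² × 31163 m = 7.979×10^8 Pa = 7.979 kbar
Total = 0.5483 + 0.5450 + 0.9233 + 0.9320 + 7.979 = 10.928 kbar

10.9 kbar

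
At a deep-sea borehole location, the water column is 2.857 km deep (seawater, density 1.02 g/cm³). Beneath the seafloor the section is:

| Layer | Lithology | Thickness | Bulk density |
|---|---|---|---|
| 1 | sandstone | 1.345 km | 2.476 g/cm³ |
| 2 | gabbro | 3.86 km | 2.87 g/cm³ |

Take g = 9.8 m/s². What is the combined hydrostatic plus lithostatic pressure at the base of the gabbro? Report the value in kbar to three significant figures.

seawater: 1020 kg/m³ × 9.8 m/s² × 2857 m = 2.856×10^7 Pa = 0.2856 kbar
sandstone: 2476 kg/m³ × 9.8 m/s² × 1345 m = 3.264×10^7 Pa = 0.3264 kbar
gabbro: 2870 kg/m³ × 9.8 m/s² × 3860 m = 1.086×10^8 Pa = 1.086 kbar
Total = 0.2856 + 0.3264 + 1.086 = 1.6976 kbar

1.70 kbar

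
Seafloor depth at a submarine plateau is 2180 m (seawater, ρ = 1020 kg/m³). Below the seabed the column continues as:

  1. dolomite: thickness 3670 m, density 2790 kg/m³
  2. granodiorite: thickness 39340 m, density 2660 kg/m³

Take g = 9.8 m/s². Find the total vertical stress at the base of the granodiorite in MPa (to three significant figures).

seawater: 1020 kg/m³ × 9.8 m/s² × 2180 m = 2.179×10^7 Pa = 21.79 MPa
dolomite: 2790 kg/m³ × 9.8 m/s² × 3670 m = 1.003×10^8 Pa = 100.3 MPa
granodiorite: 2660 kg/m³ × 9.8 m/s² × 39340 m = 1.026×10^9 Pa = 1026 MPa
Total = 21.79 + 100.3 + 1026 = 1147.7 MPa

1150 MPa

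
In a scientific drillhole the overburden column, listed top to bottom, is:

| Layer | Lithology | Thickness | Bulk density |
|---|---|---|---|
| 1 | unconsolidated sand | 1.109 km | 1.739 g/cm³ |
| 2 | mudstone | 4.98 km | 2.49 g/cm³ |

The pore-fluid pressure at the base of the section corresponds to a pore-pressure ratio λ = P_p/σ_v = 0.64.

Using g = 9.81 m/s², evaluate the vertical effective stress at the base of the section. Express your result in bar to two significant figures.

Overburden (lithostatic) stress σ_v:
unconsolidated sand: 1739 kg/m³ × 9.81 m/s² × 1109 m = 1.892×10^7 Pa = 18.92 MPa
mudstone: 2490 kg/m³ × 9.81 m/s² × 4980 m = 1.216×10^8 Pa = 121.6 MPa
Total = 18.92 + 121.6 = 140.57 MPa
Pore pressure P_p = λ·σ_v = 0.64 × 140.6 MPa = 89.96 MPa
Effective stress σ' = σ_v − P_p = 140.6 − 89.96 = 50.603 MPa = 506.03 bar

510 bar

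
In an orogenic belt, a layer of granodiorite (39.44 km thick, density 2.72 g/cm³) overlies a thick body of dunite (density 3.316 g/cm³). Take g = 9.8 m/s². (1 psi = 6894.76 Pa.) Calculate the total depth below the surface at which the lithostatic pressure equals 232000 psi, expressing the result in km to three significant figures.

56.3 km

Pressure at base of upper layers: 2720×9.8×39440 = 1.051×10^9 Pa = 1.525×10^5 psi
Remaining pressure to be supplied by dunite: 1.600×10^9 − 1.051×10^9 = 5.483×10^8 Pa
Additional depth in dunite = 5.483×10^8 Pa / (3316 kg/m³ × 9.8 m/s²) = 16872 m
Total depth = 39440 m + 16872 m = 56312 m
= 56.312 km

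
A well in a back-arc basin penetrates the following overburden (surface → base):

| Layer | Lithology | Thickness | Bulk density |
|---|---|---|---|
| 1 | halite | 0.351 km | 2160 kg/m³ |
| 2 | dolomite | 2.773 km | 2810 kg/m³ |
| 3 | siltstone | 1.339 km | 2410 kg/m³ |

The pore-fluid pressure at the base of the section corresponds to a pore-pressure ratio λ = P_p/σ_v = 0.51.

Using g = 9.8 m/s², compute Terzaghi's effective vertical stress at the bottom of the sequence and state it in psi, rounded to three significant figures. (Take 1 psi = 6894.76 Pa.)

8200 psi

Overburden (lithostatic) stress σ_v:
halite: 2160 kg/m³ × 9.8 m/s² × 351 m = 7.430×10^6 Pa = 7.430 MPa
dolomite: 2810 kg/m³ × 9.8 m/s² × 2773 m = 7.636×10^7 Pa = 76.36 MPa
siltstone: 2410 kg/m³ × 9.8 m/s² × 1339 m = 3.162×10^7 Pa = 31.62 MPa
Total = 7.430 + 76.36 + 31.62 = 115.42 MPa
Pore pressure P_p = λ·σ_v = 0.51 × 115.4 MPa = 58.86 MPa
Effective stress σ' = σ_v − P_p = 115.4 − 58.86 = 56.554 MPa = 8202.5 psi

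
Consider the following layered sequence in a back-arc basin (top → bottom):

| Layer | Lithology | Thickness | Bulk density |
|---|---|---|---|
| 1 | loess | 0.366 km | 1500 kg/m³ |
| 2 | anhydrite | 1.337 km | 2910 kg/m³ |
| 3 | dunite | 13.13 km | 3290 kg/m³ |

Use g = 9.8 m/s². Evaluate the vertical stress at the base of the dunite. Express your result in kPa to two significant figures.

loess: 1500 kg/m³ × 9.8 m/s² × 366 m = 5.380×10^6 Pa = 5380 kPa
anhydrite: 2910 kg/m³ × 9.8 m/s² × 1337 m = 3.813×10^7 Pa = 38129 kPa
dunite: 3290 kg/m³ × 9.8 m/s² × 13130 m = 4.233×10^8 Pa = 4.233×10^5 kPa
Total = 5380 + 38129 + 4.233×10^5 = 4.6685×10^5 kPa

470000 kPa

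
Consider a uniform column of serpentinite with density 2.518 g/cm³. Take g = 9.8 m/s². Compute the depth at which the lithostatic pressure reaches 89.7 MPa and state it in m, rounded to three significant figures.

3640 m

h = P/(ρg) = 89.7 MPa / (2518 kg/m³ × 9.8 m/s²) = 8.970×10^7 Pa / 24676 Pa/m = 3635.1 m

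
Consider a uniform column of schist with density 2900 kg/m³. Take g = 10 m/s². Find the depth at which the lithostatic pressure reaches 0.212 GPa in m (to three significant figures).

7310 m

h = P/(ρg) = 0.212 GPa / (2900 kg/m³ × 10 m/s²) = 2.120×10^8 Pa / 29000 Pa/m = 7310.3 m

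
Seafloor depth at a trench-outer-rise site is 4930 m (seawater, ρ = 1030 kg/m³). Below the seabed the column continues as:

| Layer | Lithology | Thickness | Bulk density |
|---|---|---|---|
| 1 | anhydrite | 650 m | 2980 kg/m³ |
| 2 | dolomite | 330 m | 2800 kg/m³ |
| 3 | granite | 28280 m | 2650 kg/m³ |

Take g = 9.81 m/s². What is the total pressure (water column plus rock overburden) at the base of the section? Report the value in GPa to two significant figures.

0.81 GPa

seawater: 1030 kg/m³ × 9.81 m/s² × 4930 m = 4.981×10^7 Pa = 0.04981 GPa
anhydrite: 2980 kg/m³ × 9.81 m/s² × 650 m = 1.900×10^7 Pa = 0.01900 GPa
dolomite: 2800 kg/m³ × 9.81 m/s² × 330 m = 9.064×10^6 Pa = 9.064×10^-3 GPa
granite: 2650 kg/m³ × 9.81 m/s² × 28280 m = 7.352×10^8 Pa = 0.7352 GPa
Total = 0.04981 + 0.01900 + 9.064×10^-3 + 0.7352 = 0.81306 GPa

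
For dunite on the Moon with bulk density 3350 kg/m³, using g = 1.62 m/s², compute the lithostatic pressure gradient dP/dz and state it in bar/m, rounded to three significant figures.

0.0543 bar/m

dP/dz = ρg = 3350 kg/m³ × 1.62 m/s² = 5427.0 Pa/m
= 5427.0 Pa/m × (1 bar/m / 1.0000×10^5 Pa/m) = 0.054270 bar/m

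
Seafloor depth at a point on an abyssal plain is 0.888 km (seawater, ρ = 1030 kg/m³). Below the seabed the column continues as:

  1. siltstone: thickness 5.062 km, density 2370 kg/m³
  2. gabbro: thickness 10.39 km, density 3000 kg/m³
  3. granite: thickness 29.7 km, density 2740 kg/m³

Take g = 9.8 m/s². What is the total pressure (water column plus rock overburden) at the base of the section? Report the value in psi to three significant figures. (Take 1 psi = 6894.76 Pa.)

178000 psi

seawater: 1030 kg/m³ × 9.8 m/s² × 888 m = 8.963×10^6 Pa = 1300 psi
siltstone: 2370 kg/m³ × 9.8 m/s² × 5062 m = 1.176×10^8 Pa = 17052 psi
gabbro: 3000 kg/m³ × 9.8 m/s² × 10390 m = 3.055×10^8 Pa = 44304 psi
granite: 2740 kg/m³ × 9.8 m/s² × 29700 m = 7.975×10^8 Pa = 1.157×10^5 psi
Total = 1300 + 17052 + 44304 + 1.157×10^5 = 1.7832×10^5 psi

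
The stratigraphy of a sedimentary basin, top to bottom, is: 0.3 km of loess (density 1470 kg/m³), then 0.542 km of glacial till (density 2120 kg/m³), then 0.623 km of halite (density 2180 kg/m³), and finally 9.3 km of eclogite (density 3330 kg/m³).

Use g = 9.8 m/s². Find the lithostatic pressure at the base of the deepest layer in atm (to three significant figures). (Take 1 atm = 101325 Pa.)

3280 atm

loess: 1470 kg/m³ × 9.8 m/s² × 300 m = 4.322×10^6 Pa = 42.65 atm
glacial till: 2120 kg/m³ × 9.8 m/s² × 542 m = 1.126×10^7 Pa = 111.1 atm
halite: 2180 kg/m³ × 9.8 m/s² × 623 m = 1.331×10^7 Pa = 131.4 atm
eclogite: 3330 kg/m³ × 9.8 m/s² × 9300 m = 3.035×10^8 Pa = 2995 atm
Total = 42.65 + 111.1 + 131.4 + 2995 = 3280.4 atm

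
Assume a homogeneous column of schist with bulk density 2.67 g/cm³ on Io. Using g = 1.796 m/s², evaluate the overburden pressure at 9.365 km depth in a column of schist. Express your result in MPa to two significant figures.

schist: 2670 kg/m³ × 1.796 m/s² × 9365 m = 4.491×10^7 Pa = 44.91 MPa

45 MPa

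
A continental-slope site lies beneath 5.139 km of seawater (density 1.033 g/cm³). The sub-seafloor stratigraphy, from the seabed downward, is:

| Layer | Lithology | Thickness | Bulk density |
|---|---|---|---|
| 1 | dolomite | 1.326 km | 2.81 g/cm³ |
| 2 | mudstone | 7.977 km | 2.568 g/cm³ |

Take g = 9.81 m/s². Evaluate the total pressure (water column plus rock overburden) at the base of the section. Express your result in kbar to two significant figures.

2.9 kbar

seawater: 1033 kg/m³ × 9.81 m/s² × 5139 m = 5.208×10^7 Pa = 0.5208 kbar
dolomite: 2810 kg/m³ × 9.81 m/s² × 1326 m = 3.655×10^7 Pa = 0.3655 kbar
mudstone: 2568 kg/m³ × 9.81 m/s² × 7977 m = 2.010×10^8 Pa = 2.010 kbar
Total = 0.5208 + 0.3655 + 2.010 = 2.8959 kbar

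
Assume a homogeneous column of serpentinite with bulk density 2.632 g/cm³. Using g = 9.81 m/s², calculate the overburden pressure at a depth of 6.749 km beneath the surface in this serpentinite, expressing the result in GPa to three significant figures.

serpentinite: 2632 kg/m³ × 9.81 m/s² × 6749 m = 1.743×10^8 Pa = 0.1743 GPa

0.174 GPa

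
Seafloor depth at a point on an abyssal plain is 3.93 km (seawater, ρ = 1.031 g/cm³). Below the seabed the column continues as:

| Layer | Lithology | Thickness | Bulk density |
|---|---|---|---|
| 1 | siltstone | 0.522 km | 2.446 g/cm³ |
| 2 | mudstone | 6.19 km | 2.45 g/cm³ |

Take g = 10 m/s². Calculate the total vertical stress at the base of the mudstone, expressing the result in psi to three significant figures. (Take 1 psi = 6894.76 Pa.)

29700 psi

seawater: 1031 kg/m³ × 10 m/s² × 3930 m = 4.052×10^7 Pa = 5877 psi
siltstone: 2446 kg/m³ × 10 m/s² × 522 m = 1.277×10^7 Pa = 1852 psi
mudstone: 2450 kg/m³ × 10 m/s² × 6190 m = 1.517×10^8 Pa = 21996 psi
Total = 5877 + 1852 + 21996 = 29724 psi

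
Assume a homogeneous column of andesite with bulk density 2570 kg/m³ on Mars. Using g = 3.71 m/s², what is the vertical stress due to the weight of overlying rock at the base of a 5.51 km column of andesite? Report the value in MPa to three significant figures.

andesite: 2570 kg/m³ × 3.71 m/s² × 5510 m = 5.254×10^7 Pa = 52.54 MPa

52.5 MPa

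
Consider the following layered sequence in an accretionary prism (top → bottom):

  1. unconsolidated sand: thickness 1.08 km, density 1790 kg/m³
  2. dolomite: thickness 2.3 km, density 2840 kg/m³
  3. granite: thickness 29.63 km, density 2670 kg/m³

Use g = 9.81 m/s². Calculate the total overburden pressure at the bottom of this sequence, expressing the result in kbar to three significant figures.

8.59 kbar

unconsolidated sand: 1790 kg/m³ × 9.81 m/s² × 1080 m = 1.896×10^7 Pa = 0.1896 kbar
dolomite: 2840 kg/m³ × 9.81 m/s² × 2300 m = 6.408×10^7 Pa = 0.6408 kbar
granite: 2670 kg/m³ × 9.81 m/s² × 29630 m = 7.761×10^8 Pa = 7.761 kbar
Total = 0.1896 + 0.6408 + 7.761 = 8.5913 kbar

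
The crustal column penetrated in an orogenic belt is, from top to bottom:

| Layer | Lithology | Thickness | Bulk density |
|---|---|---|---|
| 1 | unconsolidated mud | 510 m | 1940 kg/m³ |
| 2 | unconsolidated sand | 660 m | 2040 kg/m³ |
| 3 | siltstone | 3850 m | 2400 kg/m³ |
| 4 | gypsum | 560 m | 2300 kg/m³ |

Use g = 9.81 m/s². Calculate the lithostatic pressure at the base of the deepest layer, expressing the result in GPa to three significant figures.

unconsolidated mud: 1940 kg/m³ × 9.81 m/s² × 510 m = 9.706×10^6 Pa = 9.706×10^-3 GPa
unconsolidated sand: 2040 kg/m³ × 9.81 m/s² × 660 m = 1.321×10^7 Pa = 0.01321 GPa
siltstone: 2400 kg/m³ × 9.81 m/s² × 3850 m = 9.064×10^7 Pa = 0.09064 GPa
gypsum: 2300 kg/m³ × 9.81 m/s² × 560 m = 1.264×10^7 Pa = 0.01264 GPa
Total = 9.706×10^-3 + 0.01321 + 0.09064 + 0.01264 = 0.12619 GPa

0.126 GPa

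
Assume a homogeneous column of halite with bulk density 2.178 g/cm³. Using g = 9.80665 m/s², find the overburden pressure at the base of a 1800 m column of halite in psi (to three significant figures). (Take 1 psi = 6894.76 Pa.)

halite: 2178 kg/m³ × 9.80665 m/s² × 1800 m = 3.845×10^7 Pa = 5576 psi

5580 psi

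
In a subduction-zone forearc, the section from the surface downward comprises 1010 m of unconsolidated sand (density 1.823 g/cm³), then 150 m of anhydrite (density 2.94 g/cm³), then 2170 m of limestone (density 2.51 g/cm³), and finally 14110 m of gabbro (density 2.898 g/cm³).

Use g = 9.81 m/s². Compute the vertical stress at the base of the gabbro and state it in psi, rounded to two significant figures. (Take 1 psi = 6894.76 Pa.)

69000 psi

unconsolidated sand: 1823 kg/m³ × 9.81 m/s² × 1010 m = 1.806×10^7 Pa = 2620 psi
anhydrite: 2940 kg/m³ × 9.81 m/s² × 150 m = 4.326×10^6 Pa = 627.5 psi
limestone: 2510 kg/m³ × 9.81 m/s² × 2170 m = 5.343×10^7 Pa = 7750 psi
gabbro: 2898 kg/m³ × 9.81 m/s² × 14110 m = 4.011×10^8 Pa = 58180 psi
Total = 2620 + 627.5 + 7750 + 58180 = 69177 psi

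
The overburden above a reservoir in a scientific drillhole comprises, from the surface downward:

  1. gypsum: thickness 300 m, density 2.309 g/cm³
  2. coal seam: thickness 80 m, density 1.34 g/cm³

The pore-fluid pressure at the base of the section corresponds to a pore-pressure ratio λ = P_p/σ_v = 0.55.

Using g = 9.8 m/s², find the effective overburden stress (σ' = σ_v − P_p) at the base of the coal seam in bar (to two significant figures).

Overburden (lithostatic) stress σ_v:
gypsum: 2309 kg/m³ × 9.8 m/s² × 300 m = 6.788×10^6 Pa = 6.788 MPa
coal seam: 1340 kg/m³ × 9.8 m/s² × 80 m = 1.051×10^6 Pa = 1.051 MPa
Total = 6.788 + 1.051 = 7.8390 MPa
Pore pressure P_p = λ·σ_v = 0.55 × 7.839 MPa = 4.311 MPa
Effective stress σ' = σ_v − P_p = 7.839 − 4.311 = 3.5276 MPa = 35.276 bar

35 bar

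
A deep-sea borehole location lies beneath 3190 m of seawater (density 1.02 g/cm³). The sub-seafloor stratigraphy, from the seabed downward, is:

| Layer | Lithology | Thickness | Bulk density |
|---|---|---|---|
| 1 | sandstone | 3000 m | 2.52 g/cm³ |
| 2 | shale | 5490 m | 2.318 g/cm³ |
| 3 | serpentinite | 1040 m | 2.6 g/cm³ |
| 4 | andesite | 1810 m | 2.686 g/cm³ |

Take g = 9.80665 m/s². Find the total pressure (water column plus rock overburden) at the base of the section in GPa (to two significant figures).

0.31 GPa

seawater: 1020 kg/m³ × 9.80665 m/s² × 3190 m = 3.191×10^7 Pa = 0.03191 GPa
sandstone: 2520 kg/m³ × 9.80665 m/s² × 3000 m = 7.414×10^7 Pa = 0.07414 GPa
shale: 2318 kg/m³ × 9.80665 m/s² × 5490 m = 1.248×10^8 Pa = 0.1248 GPa
serpentinite: 2600 kg/m³ × 9.80665 m/s² × 1040 m = 2.652×10^7 Pa = 0.02652 GPa
andesite: 2686 kg/m³ × 9.80665 m/s² × 1810 m = 4.768×10^7 Pa = 0.04768 GPa
Total = 0.03191 + 0.07414 + 0.1248 + 0.02652 + 0.04768 = 0.30504 GPa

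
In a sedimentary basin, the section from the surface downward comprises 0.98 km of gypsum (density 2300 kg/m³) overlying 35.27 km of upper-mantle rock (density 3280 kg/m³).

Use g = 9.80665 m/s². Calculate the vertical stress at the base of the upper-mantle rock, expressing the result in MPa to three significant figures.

1160 MPa

gypsum: 2300 kg/m³ × 9.80665 m/s² × 980 m = 2.210×10^7 Pa = 22.10 MPa
upper-mantle rock: 3280 kg/m³ × 9.80665 m/s² × 35270 m = 1.134×10^9 Pa = 1134 MPa
Total = 22.10 + 1134 = 1156.6 MPa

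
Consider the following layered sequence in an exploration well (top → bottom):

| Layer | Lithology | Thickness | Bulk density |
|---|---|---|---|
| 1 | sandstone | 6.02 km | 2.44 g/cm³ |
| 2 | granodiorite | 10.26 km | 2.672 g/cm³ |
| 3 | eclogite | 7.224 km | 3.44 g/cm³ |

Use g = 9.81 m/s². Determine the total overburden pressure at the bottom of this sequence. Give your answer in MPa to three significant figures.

657 MPa

sandstone: 2440 kg/m³ × 9.81 m/s² × 6020 m = 1.441×10^8 Pa = 144.1 MPa
granodiorite: 2672 kg/m³ × 9.81 m/s² × 10260 m = 2.689×10^8 Pa = 268.9 MPa
eclogite: 3440 kg/m³ × 9.81 m/s² × 7224 m = 2.438×10^8 Pa = 243.8 MPa
Total = 144.1 + 268.9 + 243.8 = 656.82 MPa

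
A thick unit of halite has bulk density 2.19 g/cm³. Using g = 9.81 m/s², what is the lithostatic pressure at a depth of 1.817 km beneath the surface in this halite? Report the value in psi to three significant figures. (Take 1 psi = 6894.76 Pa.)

halite: 2190 kg/m³ × 9.81 m/s² × 1817 m = 3.904×10^7 Pa = 5662 psi

5660 psi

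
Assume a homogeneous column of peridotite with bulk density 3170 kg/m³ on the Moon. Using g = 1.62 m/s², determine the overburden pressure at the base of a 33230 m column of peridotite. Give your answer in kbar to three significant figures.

1.71 kbar

peridotite: 3170 kg/m³ × 1.62 m/s² × 33230 m = 1.706×10^8 Pa = 1.706 kbar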